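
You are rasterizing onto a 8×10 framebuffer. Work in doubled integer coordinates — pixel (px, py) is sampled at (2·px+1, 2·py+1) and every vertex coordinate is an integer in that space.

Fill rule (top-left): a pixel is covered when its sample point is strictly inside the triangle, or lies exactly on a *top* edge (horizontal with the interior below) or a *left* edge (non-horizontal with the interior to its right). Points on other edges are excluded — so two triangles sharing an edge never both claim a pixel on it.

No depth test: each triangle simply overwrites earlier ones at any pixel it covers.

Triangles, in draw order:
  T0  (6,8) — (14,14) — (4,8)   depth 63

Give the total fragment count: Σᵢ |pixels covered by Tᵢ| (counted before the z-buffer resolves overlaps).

T0:
  2·area = 12
  edge (6, 8)→(14, 14): d=(8,6) right/bottom  bias=-1
  edge (14, 14)→(4, 8): d=(-10,-6) top-left  bias=+0
  edge (4, 8)→(6, 8): d=(2,0) top-left  bias=+0
    (3,4)@(7, 9): e=[2,8,2] → █
    (4,4)@(9, 9): e=[-10,20,2] → ·
    (3,5)@(7, 11): e=[18,-12,6] → ·
    (4,5)@(9, 11): e=[6,0,6] → █  [on edge]
    (5,5)@(11, 11): e=[-6,12,6] → ·
    (4,6)@(9, 13): e=[22,-20,10] → ·
  covered (2 px):
    · · · · · · · ·
    · · · · · · · ·
    · · · · · · · ·
    · · · · · · · ·
    · · · █ · · · ·
    · · · · █ · · ·
    · · · · · · · ·
    · · · · · · · ·
    · · · · · · · ·
    · · · · · · · ·

Final: 2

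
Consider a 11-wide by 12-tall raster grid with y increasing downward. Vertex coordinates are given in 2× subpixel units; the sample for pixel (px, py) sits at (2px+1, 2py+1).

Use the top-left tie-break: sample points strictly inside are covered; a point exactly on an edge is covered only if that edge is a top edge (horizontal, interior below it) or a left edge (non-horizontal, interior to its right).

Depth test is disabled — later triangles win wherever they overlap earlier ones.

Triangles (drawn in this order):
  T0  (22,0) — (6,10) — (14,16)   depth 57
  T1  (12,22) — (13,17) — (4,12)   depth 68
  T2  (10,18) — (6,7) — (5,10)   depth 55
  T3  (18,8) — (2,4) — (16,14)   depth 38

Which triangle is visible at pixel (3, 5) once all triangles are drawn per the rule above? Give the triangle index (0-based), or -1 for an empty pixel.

T0:
  2·area = 176  (B↔C swapped to make it positive)
  edge (22, 0)→(14, 16): d=(-8,16) right/bottom  bias=-1
  edge (14, 16)→(6, 10): d=(-8,-6) top-left  bias=+0
  edge (6, 10)→(22, 0): d=(16,-10) top-left  bias=+0
    (10,0)@(21, 1): e=[8,162,6] → █
    (9,1)@(19, 3): e=[24,134,18] → █
    (10,1)@(21, 3): e=[-8,146,38] → ·
    (7,2)@(15, 5): e=[72,94,10] → █
    (8,2)@(17, 5): e=[40,106,30] → █
    (10,2)@(21, 5): e=[-24,130,70] → ·
    (5,3)@(11, 7): e=[120,54,2] → █
    (6,3)@(13, 7): e=[88,66,22] → █
    (9,3)@(19, 7): e=[-8,102,82] → ·
    (4,4)@(9, 9): e=[136,26,14] → █
    (9,4)@(19, 9): e=[-24,86,114] → ·
    (4,5)@(9, 11): e=[120,10,46] → █
  covered (22 px):
    · · · · · · · · · · █
    · · · · · · · · · █ ·
    · · · · · · · █ █ █ ·
    · · · · · █ █ █ █ · ·
    · · · · █ █ █ █ █ · ·
    · · · · █ █ █ █ · · ·
    · · · · · █ █ █ · · ·
    · · · · · · █ · · · ·
    · · · · · · · · · · ·
    · · · · · · · · · · ·
    · · · · · · · · · · ·
    · · · · · · · · · · ·
T1:
  2·area = 50  (B↔C swapped to make it positive)
  edge (12, 22)→(4, 12): d=(-8,-10) top-left  bias=+0
  edge (4, 12)→(13, 17): d=(9,5) right/bottom  bias=-1
  edge (13, 17)→(12, 22): d=(-1,5) right/bottom  bias=-1
    (7,3)@(15, 7): e=[150,-100,0] → ·  [on edge]
    (2,6)@(5, 13): e=[2,4,44] → █
    (3,6)@(7, 13): e=[22,-6,34] → ·
    (2,7)@(5, 15): e=[-14,22,42] → ·
    (3,7)@(7, 15): e=[6,12,32] → █
    (4,7)@(9, 15): e=[26,2,22] → █
    (5,7)@(11, 15): e=[46,-8,12] → ·
    (3,8)@(7, 17): e=[-10,30,30] → ·
    (4,8)@(9, 17): e=[10,20,20] → █
    (5,8)@(11, 17): e=[30,10,10] → █
    (6,8)@(13, 17): e=[50,0,0] → ·  [on edge]
    (4,9)@(9, 19): e=[-6,38,18] → ·
  covered (6 px):
    · · · · · · · · · · ·
    · · · · · · · · · · ·
    · · · · · · · · · · ·
    · · · · · · · · · · ·
    · · · · · · · · · · ·
    · · · · · · · · · · ·
    · · █ · · · · · · · ·
    · · · █ █ · · · · · ·
    · · · · █ █ · · · · ·
    · · · · · █ · · · · ·
    · · · · · · · · · · ·
    · · · · · · · · · · ·
T2:
  2·area = 23  (B↔C swapped to make it positive)
  edge (10, 18)→(5, 10): d=(-5,-8) top-left  bias=+0
  edge (5, 10)→(6, 7): d=(1,-3) top-left  bias=+0
  edge (6, 7)→(10, 18): d=(4,11) right/bottom  bias=-1
    (3,5)@(7, 11): e=[11,7,5] → █
    (4,5)@(9, 11): e=[27,13,-17] → ·
    (3,6)@(7, 13): e=[1,9,13] → █
    (4,6)@(9, 13): e=[17,15,-9] → ·
    (3,7)@(7, 15): e=[-9,11,21] → ·
  covered (2 px):
    · · · · · · · · · · ·
    · · · · · · · · · · ·
    · · · · · · · · · · ·
    · · · · · · · · · · ·
    · · · · · · · · · · ·
    · · · █ · · · · · · ·
    · · · █ · · · · · · ·
    · · · · · · · · · · ·
    · · · · · · · · · · ·
    · · · · · · · · · · ·
    · · · · · · · · · · ·
    · · · · · · · · · · ·
T3:
  2·area = 104  (B↔C swapped to make it positive)
  edge (18, 8)→(16, 14): d=(-2,6) right/bottom  bias=-1
  edge (16, 14)→(2, 4): d=(-14,-10) top-left  bias=+0
  edge (2, 4)→(18, 8): d=(16,4) right/bottom  bias=-1
    (2,2)@(5, 5): e=[84,16,4] → █
    (3,2)@(7, 5): e=[72,36,-4] → ·
    (9,2)@(19, 5): e=[0,156,-52] → ·  [on edge]
    (2,3)@(5, 7): e=[80,-12,36] → ·
    (3,3)@(7, 7): e=[68,8,28] → █
    (4,3)@(9, 7): e=[56,28,20] → █
    (5,3)@(11, 7): e=[44,48,12] → █
    (6,3)@(13, 7): e=[32,68,4] → █
    (7,3)@(15, 7): e=[20,88,-4] → ·
    (3,4)@(7, 9): e=[64,-20,60] → ·
    (4,4)@(9, 9): e=[52,0,52] → █  [on edge]
    (7,4)@(15, 9): e=[16,60,28] → █
    (8,5)@(17, 11): e=[0,52,52] → ·  [on edge]
    (7,8)@(15, 17): e=[0,-52,156] → ·  [on edge]
    (6,11)@(13, 23): e=[0,-156,260] → ·  [on edge]
  covered (13 px):
    · · · · · · · · · · ·
    · · · · · · · · · · ·
    · · █ · · · · · · · ·
    · · · █ █ █ █ · · · ·
    · · · · █ █ █ █ █ · ·
    · · · · · · █ █ · · ·
    · · · · · · · █ · · ·
    · · · · · · · · · · ·
    · · · · · · · · · · ·
    · · · · · · · · · · ·
    · · · · · · · · · · ·
    · · · · · · · · · · ·

Z-buffer (winner per pixel, '.' = empty):
  . . . . . . . . . . 0
  . . . . . . . . . 0 .
  . . 3 . . . . 0 0 0 .
  . . . 3 3 3 3 0 0 . .
  . . . . 3 3 3 3 3 . .
  . . . 2 0 0 3 3 . . .
  . . 1 2 . 0 0 3 . . .
  . . . 1 1 . 0 . . . .
  . . . . 1 1 . . . . .
  . . . . . 1 . . . . .
  . . . . . . . . . . .
  . . . . . . . . . . .

Final: 2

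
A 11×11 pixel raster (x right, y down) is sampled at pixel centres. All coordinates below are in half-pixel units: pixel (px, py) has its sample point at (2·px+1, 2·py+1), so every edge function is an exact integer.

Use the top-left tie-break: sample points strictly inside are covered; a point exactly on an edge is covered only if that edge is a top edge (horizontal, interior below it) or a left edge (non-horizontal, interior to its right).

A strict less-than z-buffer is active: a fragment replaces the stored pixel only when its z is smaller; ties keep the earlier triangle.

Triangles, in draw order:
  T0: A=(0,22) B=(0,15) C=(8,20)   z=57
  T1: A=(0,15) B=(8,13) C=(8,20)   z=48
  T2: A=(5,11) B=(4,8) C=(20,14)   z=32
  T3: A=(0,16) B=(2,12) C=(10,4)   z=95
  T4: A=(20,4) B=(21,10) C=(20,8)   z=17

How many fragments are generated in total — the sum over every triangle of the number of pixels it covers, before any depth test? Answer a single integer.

T0:
  2·area = 56
  edge (0, 22)→(0, 15): d=(0,-7) top-left  bias=+0
  edge (0, 15)→(8, 20): d=(8,5) right/bottom  bias=-1
  edge (8, 20)→(0, 22): d=(-8,2) right/bottom  bias=-1
    (0,8)@(1, 17): e=[7,11,38] → █
    (1,8)@(3, 17): e=[21,1,34] → █
    (2,8)@(5, 17): e=[35,-9,30] → ·
    (0,9)@(1, 19): e=[7,27,22] → █
    (2,9)@(5, 19): e=[35,7,14] → █
    (3,9)@(7, 19): e=[49,-3,10] → ·
    (0,10)@(1, 21): e=[7,43,6] → █
    (2,10)@(5, 21): e=[35,23,-2] → ·
  covered (7 px):
    · · · · · · · · · · ·
    · · · · · · · · · · ·
    · · · · · · · · · · ·
    · · · · · · · · · · ·
    · · · · · · · · · · ·
    · · · · · · · · · · ·
    · · · · · · · · · · ·
    · · · · · · · · · · ·
    █ █ · · · · · · · · ·
    █ █ █ · · · · · · · ·
    █ █ · · · · · · · · ·
T1:
  2·area = 56
  edge (0, 15)→(8, 13): d=(8,-2) top-left  bias=+0
  edge (8, 13)→(8, 20): d=(0,7) right/bottom  bias=-1
  edge (8, 20)→(0, 15): d=(-8,-5) top-left  bias=+0
    (0,7)@(1, 15): e=[2,49,5] → █
    (1,7)@(3, 15): e=[6,35,15] → █
    (2,7)@(5, 15): e=[10,21,25] → █
    (3,7)@(7, 15): e=[14,7,35] → █
    (4,7)@(9, 15): e=[18,-7,45] → ·
    (0,8)@(1, 17): e=[18,49,-11] → ·
    (1,8)@(3, 17): e=[22,35,-1] → ·
    (2,8)@(5, 17): e=[26,21,9] → █
    (4,8)@(9, 17): e=[34,-7,29] → ·
    (2,9)@(5, 19): e=[42,21,-7] → ·
    (3,9)@(7, 19): e=[46,7,3] → █
    (4,9)@(9, 19): e=[50,-7,13] → ·
  covered (7 px):
    · · · · · · · · · · ·
    · · · · · · · · · · ·
    · · · · · · · · · · ·
    · · · · · · · · · · ·
    · · · · · · · · · · ·
    · · · · · · · · · · ·
    · · · · · · · · · · ·
    █ █ █ █ · · · · · · ·
    · · █ █ · · · · · · ·
    · · · █ · · · · · · ·
    · · · · · · · · · · ·
T2:
  2·area = 42
  edge (5, 11)→(4, 8): d=(-1,-3) top-left  bias=+0
  edge (4, 8)→(20, 14): d=(16,6) right/bottom  bias=-1
  edge (20, 14)→(5, 11): d=(-15,-3) top-left  bias=+0
    (1,2)@(3, 5): e=[0,-42,84] → ·  [on edge]
    (2,4)@(5, 9): e=[2,10,30] → █
    (3,4)@(7, 9): e=[8,-2,36] → ·
    (2,5)@(5, 11): e=[0,42,0] → █  [on edge]
    (3,5)@(7, 11): e=[6,30,6] → █
    (4,5)@(9, 11): e=[12,18,12] → █
    (5,5)@(11, 11): e=[18,6,18] → █
    (6,5)@(13, 11): e=[24,-6,24] → ·
    (2,6)@(5, 13): e=[-2,74,-30] → ·
    (3,6)@(7, 13): e=[4,62,-24] → ·
    (4,6)@(9, 13): e=[10,50,-18] → ·
    (5,6)@(11, 13): e=[16,38,-12] → ·
    (7,6)@(15, 13): e=[28,14,0] → █  [on edge]
    (3,8)@(7, 17): e=[0,126,-84] → ·  [on edge]
  covered (7 px):
    · · · · · · · · · · ·
    · · · · · · · · · · ·
    · · · · · · · · · · ·
    · · · · · · · · · · ·
    · · █ · · · · · · · ·
    · · █ █ █ █ · · · · ·
    · · · · · · · █ █ · ·
    · · · · · · · · · · ·
    · · · · · · · · · · ·
    · · · · · · · · · · ·
    · · · · · · · · · · ·
T3:
  2·area = 16
  edge (0, 16)→(2, 12): d=(2,-4) top-left  bias=+0
  edge (2, 12)→(10, 4): d=(8,-8) top-left  bias=+0
  edge (10, 4)→(0, 16): d=(-10,12) right/bottom  bias=-1
    (6,0)@(13, 1): e=[22,0,-6] → ·  [on edge]
    (5,1)@(11, 3): e=[18,0,-2] → ·  [on edge]
    (4,2)@(9, 5): e=[14,0,2] → █  [on edge]
    (5,2)@(11, 5): e=[22,16,-22] → ·
    (3,3)@(7, 7): e=[10,0,6] → █  [on edge]
    (4,3)@(9, 7): e=[18,16,-18] → ·
    (2,4)@(5, 9): e=[6,0,10] → █  [on edge]
    (3,4)@(7, 9): e=[14,16,-14] → ·
    (1,5)@(3, 11): e=[2,0,14] → █  [on edge]
    (2,5)@(5, 11): e=[10,16,-10] → ·
    (0,6)@(1, 13): e=[-2,0,18] → ·  [on edge]
    (1,6)@(3, 13): e=[6,16,-6] → ·
  covered (4 px):
    · · · · · · · · · · ·
    · · · · · · · · · · ·
    · · · · █ · · · · · ·
    · · · █ · · · · · · ·
    · · █ · · · · · · · ·
    · █ · · · · · · · · ·
    · · · · · · · · · · ·
    · · · · · · · · · · ·
    · · · · · · · · · · ·
    · · · · · · · · · · ·
    · · · · · · · · · · ·
T4:
  2·area = 4
  edge (20, 4)→(21, 10): d=(1,6) right/bottom  bias=-1
  edge (21, 10)→(20, 8): d=(-1,-2) top-left  bias=+0
  edge (20, 8)→(20, 4): d=(0,-4) top-left  bias=+0
  covered (0 px):
    · · · · · · · · · · ·
    · · · · · · · · · · ·
    · · · · · · · · · · ·
    · · · · · · · · · · ·
    · · · · · · · · · · ·
    · · · · · · · · · · ·
    · · · · · · · · · · ·
    · · · · · · · · · · ·
    · · · · · · · · · · ·
    · · · · · · · · · · ·
    · · · · · · · · · · ·

Result: 25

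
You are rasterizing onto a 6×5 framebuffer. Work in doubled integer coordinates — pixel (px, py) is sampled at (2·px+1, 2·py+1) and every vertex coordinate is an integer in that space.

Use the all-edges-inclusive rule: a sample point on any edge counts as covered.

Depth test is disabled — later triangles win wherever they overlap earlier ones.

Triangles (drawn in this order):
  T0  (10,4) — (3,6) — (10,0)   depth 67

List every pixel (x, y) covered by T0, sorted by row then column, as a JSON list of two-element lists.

T0:
  2·area = 28
  edge (10, 4)→(3, 6): d=(-7,2) inclusive
  edge (3, 6)→(10, 0): d=(7,-6) inclusive
  edge (10, 0)→(10, 4): d=(0,4) inclusive
    (4,0)@(9, 1): e=[23,1,4] → X
    (5,0)@(11, 1): e=[19,13,-4] → .
    (3,1)@(7, 3): e=[13,3,12] → X
    (5,1)@(11, 3): e=[5,27,-4] → .
    (2,2)@(5, 5): e=[3,5,20] → X
    (3,2)@(7, 5): e=[-1,17,12] → .
    (4,2)@(9, 5): e=[-5,29,4] → .
    (2,3)@(5, 7): e=[-11,19,20] → .
  covered (4 px):
    . . . . X .
    . . . X X .
    . . X . . .
    . . . . . .
    . . . . . .

Answer: [[4,0],[3,1],[4,1],[2,2]]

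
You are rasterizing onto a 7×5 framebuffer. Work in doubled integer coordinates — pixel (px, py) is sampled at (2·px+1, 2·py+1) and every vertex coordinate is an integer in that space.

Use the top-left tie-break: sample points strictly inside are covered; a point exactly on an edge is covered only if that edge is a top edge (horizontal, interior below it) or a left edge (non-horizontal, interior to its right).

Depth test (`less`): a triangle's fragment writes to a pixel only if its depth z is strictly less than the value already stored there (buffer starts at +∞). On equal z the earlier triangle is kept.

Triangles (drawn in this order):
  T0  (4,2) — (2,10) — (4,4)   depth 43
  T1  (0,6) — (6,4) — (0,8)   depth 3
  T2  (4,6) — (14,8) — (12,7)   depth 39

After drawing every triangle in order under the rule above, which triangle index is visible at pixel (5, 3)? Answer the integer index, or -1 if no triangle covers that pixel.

T0:
  2·area = 4  (B↔C swapped to make it positive)
  edge (4, 2)→(4, 4): d=(0,2) right/bottom  bias=-1
  edge (4, 4)→(2, 10): d=(-2,6) right/bottom  bias=-1
  edge (2, 10)→(4, 2): d=(2,-8) top-left  bias=+0
    (2,0)@(5, 1): e=[-2,0,6] → ·  [on edge]
    (1,3)@(3, 7): e=[2,0,2] → ·  [on edge]
  covered (0 px):
    · · · · · · ·
    · · · · · · ·
    · · · · · · ·
    · · · · · · ·
    · · · · · · ·
T1:
  2·area = 12
  edge (0, 6)→(6, 4): d=(6,-2) top-left  bias=+0
  edge (6, 4)→(0, 8): d=(-6,4) right/bottom  bias=-1
  edge (0, 8)→(0, 6): d=(0,-2) top-left  bias=+0
    (4,1)@(9, 3): e=[0,-6,18] → ·  [on edge]
    (1,2)@(3, 5): e=[0,6,6] → #  [on edge]
    (2,2)@(5, 5): e=[4,-2,10] → ·
    (0,3)@(1, 7): e=[8,2,2] → #
    (1,3)@(3, 7): e=[12,-6,6] → ·
    (0,4)@(1, 9): e=[20,-10,2] → ·
  covered (2 px):
    · · · · · · ·
    · · · · · · ·
    · # · · · · ·
    # · · · · · ·
    · · · · · · ·
T2:
  2·area = 6  (B↔C swapped to make it positive)
  edge (4, 6)→(12, 7): d=(8,1) right/bottom  bias=-1
  edge (12, 7)→(14, 8): d=(2,1) right/bottom  bias=-1
  edge (14, 8)→(4, 6): d=(-10,-2) top-left  bias=+0
    (4,3)@(9, 7): e=[3,3,0] → #  [on edge]
    (5,3)@(11, 7): e=[1,1,4] → #
    (6,3)@(13, 7): e=[-1,-1,8] → ·
    (4,4)@(9, 9): e=[19,7,-20] → ·
    (5,4)@(11, 9): e=[17,5,-16] → ·
  covered (2 px):
    · · · · · · ·
    · · · · · · ·
    · · · · · · ·
    · · · · # # ·
    · · · · · · ·

Z-buffer (winner per pixel, '.' = empty):
  . . . . . . .
  . . . . . . .
  . 1 . . . . .
  1 . . . 2 2 .
  . . . . . . .

Final: 2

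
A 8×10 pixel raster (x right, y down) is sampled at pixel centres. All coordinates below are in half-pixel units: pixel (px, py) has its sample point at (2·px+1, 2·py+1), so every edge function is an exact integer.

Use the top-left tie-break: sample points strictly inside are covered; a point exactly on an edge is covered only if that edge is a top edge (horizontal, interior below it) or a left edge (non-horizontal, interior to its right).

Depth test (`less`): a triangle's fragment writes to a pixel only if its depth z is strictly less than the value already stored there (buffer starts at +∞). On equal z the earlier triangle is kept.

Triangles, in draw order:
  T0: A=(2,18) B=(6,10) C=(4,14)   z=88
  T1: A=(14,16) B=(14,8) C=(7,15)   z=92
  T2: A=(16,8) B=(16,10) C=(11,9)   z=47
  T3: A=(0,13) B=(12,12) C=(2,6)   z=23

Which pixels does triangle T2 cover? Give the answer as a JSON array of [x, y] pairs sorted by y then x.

T0:
  degenerate (2·area = 0) — covers nothing
T1:
  2·area = 56  (B↔C swapped to make it positive)
  edge (14, 16)→(7, 15): d=(-7,-1) top-left  bias=+0
  edge (7, 15)→(14, 8): d=(7,-7) top-left  bias=+0
  edge (14, 8)→(14, 16): d=(0,8) right/bottom  bias=-1
    (7,3)@(15, 7): e=[64,0,-8] → ·  [on edge]
    (6,4)@(13, 9): e=[48,0,8] → █  [on edge]
    (7,4)@(15, 9): e=[50,14,-8] → ·
    (5,5)@(11, 11): e=[32,0,24] → █  [on edge]
    (7,5)@(15, 11): e=[36,28,-8] → ·
    (4,6)@(9, 13): e=[16,0,40] → █  [on edge]
    (7,6)@(15, 13): e=[22,42,-8] → ·
    (3,7)@(7, 15): e=[0,0,56] → █  [on edge]
    (7,7)@(15, 15): e=[8,56,-8] → ·
    (2,8)@(5, 17): e=[-16,0,72] → ·  [on edge]
    (3,8)@(7, 17): e=[-14,14,56] → ·
    (4,8)@(9, 17): e=[-12,28,40] → ·
    (1,9)@(3, 19): e=[-32,0,88] → ·  [on edge]
  covered (10 px):
    · · · · · · · ·
    · · · · · · · ·
    · · · · · · · ·
    · · · · · · · ·
    · · · · · · █ ·
    · · · · · █ █ ·
    · · · · █ █ █ ·
    · · · █ █ █ █ ·
    · · · · · · · ·
    · · · · · · · ·
T2:
  2·area = 10
  edge (16, 8)→(16, 10): d=(0,2) right/bottom  bias=-1
  edge (16, 10)→(11, 9): d=(-5,-1) top-left  bias=+0
  edge (11, 9)→(16, 8): d=(5,-1) top-left  bias=+0
    (0,3)@(1, 7): e=[30,0,-20] → ·  [on edge]
    (5,4)@(11, 9): e=[10,0,0] → █  [on edge]
    (6,4)@(13, 9): e=[6,2,2] → █
    (7,4)@(15, 9): e=[2,4,4] → █
    (0,5)@(1, 11): e=[30,-20,0] → ·  [on edge]
    (5,5)@(11, 11): e=[10,-10,10] → ·
    (6,5)@(13, 11): e=[6,-8,12] → ·
    (7,5)@(15, 11): e=[2,-6,14] → ·
  covered (3 px):
    · · · · · · · ·
    · · · · · · · ·
    · · · · · · · ·
    · · · · · · · ·
    · · · · · █ █ █
    · · · · · · · ·
    · · · · · · · ·
    · · · · · · · ·
    · · · · · · · ·
    · · · · · · · ·
T3:
  2·area = 82  (B↔C swapped to make it positive)
  edge (0, 13)→(2, 6): d=(2,-7) top-left  bias=+0
  edge (2, 6)→(12, 12): d=(10,6) right/bottom  bias=-1
  edge (12, 12)→(0, 13): d=(-12,1) right/bottom  bias=-1
    (1,3)@(3, 7): e=[9,4,69] → █
    (2,3)@(5, 7): e=[23,-8,67] → ·
    (1,4)@(3, 9): e=[13,24,45] → █
    (2,4)@(5, 9): e=[27,12,43] → █
    (3,4)@(7, 9): e=[41,0,41] → ·  [on edge]
    (0,5)@(1, 11): e=[3,56,23] → █
    (3,5)@(7, 11): e=[45,20,17] → █
    (4,5)@(9, 11): e=[59,8,15] → █
    (5,5)@(11, 11): e=[73,-4,13] → ·
    (0,6)@(1, 13): e=[7,76,-1] → ·
    (1,6)@(3, 13): e=[21,64,-3] → ·
    (2,6)@(5, 13): e=[35,52,-5] → ·
  covered (8 px):
    · · · · · · · ·
    · · · · · · · ·
    · · · · · · · ·
    · █ · · · · · ·
    · █ █ · · · · ·
    █ █ █ █ █ · · ·
    · · · · · · · ·
    · · · · · · · ·
    · · · · · · · ·
    · · · · · · · ·

Answer: [[5,4],[6,4],[7,4]]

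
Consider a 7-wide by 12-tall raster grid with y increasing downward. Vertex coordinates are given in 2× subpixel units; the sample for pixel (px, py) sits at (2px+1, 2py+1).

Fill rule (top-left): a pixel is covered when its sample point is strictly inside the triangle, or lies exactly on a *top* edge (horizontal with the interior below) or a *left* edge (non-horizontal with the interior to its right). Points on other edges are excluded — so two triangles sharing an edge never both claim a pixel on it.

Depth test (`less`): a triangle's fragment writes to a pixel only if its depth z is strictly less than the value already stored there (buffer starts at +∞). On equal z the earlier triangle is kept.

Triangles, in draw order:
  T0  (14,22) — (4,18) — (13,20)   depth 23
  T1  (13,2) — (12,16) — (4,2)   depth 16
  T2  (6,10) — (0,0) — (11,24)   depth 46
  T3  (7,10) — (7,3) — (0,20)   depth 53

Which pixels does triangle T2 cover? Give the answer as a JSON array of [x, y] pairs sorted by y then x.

T0:
  2·area = 16
  edge (14, 22)→(4, 18): d=(-10,-4) top-left  bias=+0
  edge (4, 18)→(13, 20): d=(9,2) right/bottom  bias=-1
  edge (13, 20)→(14, 22): d=(1,2) right/bottom  bias=-1
    (3,9)@(7, 19): e=[2,3,11] → █
    (4,9)@(9, 19): e=[10,-1,7] → ·
    (3,10)@(7, 21): e=[-18,21,13] → ·
    (6,10)@(13, 21): e=[6,9,1] → █
    (6,11)@(13, 23): e=[-14,27,3] → ·
  covered (2 px):
    · · · · · · ·
    · · · · · · ·
    · · · · · · ·
    · · · · · · ·
    · · · · · · ·
    · · · · · · ·
    · · · · · · ·
    · · · · · · ·
    · · · · · · ·
    · · · █ · · ·
    · · · · · · █
    · · · · · · ·
T1:
  2·area = 126
  edge (13, 2)→(12, 16): d=(-1,14) right/bottom  bias=-1
  edge (12, 16)→(4, 2): d=(-8,-14) top-left  bias=+0
  edge (4, 2)→(13, 2): d=(9,0) top-left  bias=+0
    (2,1)@(5, 3): e=[111,6,9] → █
    (3,1)@(7, 3): e=[83,34,9] → █
    (4,1)@(9, 3): e=[55,62,9] → █
    (5,1)@(11, 3): e=[27,90,9] → █
    (6,1)@(13, 3): e=[-1,118,9] → ·
    (2,2)@(5, 5): e=[109,-10,27] → ·
    (3,2)@(7, 5): e=[81,18,27] → █
    (6,2)@(13, 5): e=[-3,102,27] → ·
    (3,3)@(7, 7): e=[79,2,45] → █
    (6,3)@(13, 7): e=[-5,86,45] → ·
    (3,4)@(7, 9): e=[77,-14,63] → ·
    (4,4)@(9, 9): e=[49,14,63] → █
  covered (14 px):
    · · · · · · ·
    · · █ █ █ █ ·
    · · · █ █ █ ·
    · · · █ █ █ ·
    · · · · █ █ ·
    · · · · · █ ·
    · · · · · █ ·
    · · · · · · ·
    · · · · · · ·
    · · · · · · ·
    · · · · · · ·
    · · · · · · ·
T2:
  2·area = 34  (B↔C swapped to make it positive)
  edge (6, 10)→(11, 24): d=(5,14) right/bottom  bias=-1
  edge (11, 24)→(0, 0): d=(-11,-24) top-left  bias=+0
  edge (0, 0)→(6, 10): d=(6,10) right/bottom  bias=-1
    (1,2)@(3, 5): e=[17,17,0] → ·  [on edge]
    (2,4)@(5, 9): e=[9,21,4] → █
    (3,4)@(7, 9): e=[-19,69,-16] → ·
    (2,5)@(5, 11): e=[19,-1,16] → ·
    (3,6)@(7, 13): e=[1,25,8] → █
    (4,6)@(9, 13): e=[-27,73,-12] → ·
    (3,7)@(7, 15): e=[11,3,20] → █
    (4,7)@(9, 15): e=[-17,51,0] → ·  [on edge]
    (3,8)@(7, 17): e=[21,-19,32] → ·
    (4,9)@(9, 19): e=[3,7,24] → █
    (5,9)@(11, 19): e=[-25,55,4] → ·
    (4,10)@(9, 21): e=[13,-15,36] → ·
  covered (4 px):
    · · · · · · ·
    · · · · · · ·
    · · · · · · ·
    · · · · · · ·
    · · █ · · · ·
    · · · · · · ·
    · · · █ · · ·
    · · · █ · · ·
    · · · · · · ·
    · · · · █ · ·
    · · · · · · ·
    · · · · · · ·
T3:
  2·area = 49  (B↔C swapped to make it positive)
  edge (7, 10)→(0, 20): d=(-7,10) right/bottom  bias=-1
  edge (0, 20)→(7, 3): d=(7,-17) top-left  bias=+0
  edge (7, 3)→(7, 10): d=(0,7) right/bottom  bias=-1
    (3,0)@(7, 1): e=[63,-14,0] → ·  [on edge]
    (3,1)@(7, 3): e=[49,0,0] → ·  [on edge]
    (3,2)@(7, 5): e=[35,14,0] → ·  [on edge]
    (3,3)@(7, 7): e=[21,28,0] → ·  [on edge]
    (2,4)@(5, 9): e=[27,8,14] → █
    (3,4)@(7, 9): e=[7,42,0] → ·  [on edge]
    (2,5)@(5, 11): e=[13,22,14] → █
    (3,5)@(7, 11): e=[-7,56,0] → ·  [on edge]
    (1,6)@(3, 13): e=[19,2,28] → █
    (2,6)@(5, 13): e=[-1,36,14] → ·
    (3,6)@(7, 13): e=[-21,70,0] → ·  [on edge]
    (1,7)@(3, 15): e=[5,16,28] → █
    (3,7)@(7, 15): e=[-35,84,0] → ·  [on edge]
    (3,8)@(7, 17): e=[-49,98,0] → ·  [on edge]
    (3,9)@(7, 19): e=[-63,112,0] → ·  [on edge]
    (3,10)@(7, 21): e=[-77,126,0] → ·  [on edge]
    (3,11)@(7, 23): e=[-91,140,0] → ·  [on edge]
  covered (4 px):
    · · · · · · ·
    · · · · · · ·
    · · · · · · ·
    · · · · · · ·
    · · █ · · · ·
    · · █ · · · ·
    · █ · · · · ·
    · █ · · · · ·
    · · · · · · ·
    · · · · · · ·
    · · · · · · ·
    · · · · · · ·

Result: [[2,4],[3,6],[3,7],[4,9]]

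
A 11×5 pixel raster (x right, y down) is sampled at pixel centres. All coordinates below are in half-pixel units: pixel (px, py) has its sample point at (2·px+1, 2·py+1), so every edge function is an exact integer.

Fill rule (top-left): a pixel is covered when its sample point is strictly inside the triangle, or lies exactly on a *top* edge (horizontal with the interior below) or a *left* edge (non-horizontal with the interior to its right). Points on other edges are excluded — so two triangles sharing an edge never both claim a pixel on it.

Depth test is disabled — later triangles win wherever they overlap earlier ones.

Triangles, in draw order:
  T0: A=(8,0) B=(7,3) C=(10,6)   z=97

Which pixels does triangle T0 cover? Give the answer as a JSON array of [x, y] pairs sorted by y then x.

T0:
  2·area = 12  (B↔C swapped to make it positive)
  edge (8, 0)→(10, 6): d=(2,6) right/bottom  bias=-1
  edge (10, 6)→(7, 3): d=(-3,-3) top-left  bias=+0
  edge (7, 3)→(8, 0): d=(1,-3) top-left  bias=+0
    (2,0)@(5, 1): e=[20,0,-8] → .  [on edge]
    (3,1)@(7, 3): e=[12,0,0] → X  [on edge]
    (4,1)@(9, 3): e=[0,6,6] → .  [on edge]
    (3,2)@(7, 5): e=[16,-6,2] → .
    (4,2)@(9, 5): e=[4,0,8] → X  [on edge]
    (5,2)@(11, 5): e=[-8,6,14] → .
    (4,3)@(9, 7): e=[8,-6,10] → .
    (5,3)@(11, 7): e=[-4,0,16] → .  [on edge]
    (2,4)@(5, 9): e=[36,-24,0] → .  [on edge]
    (5,4)@(11, 9): e=[0,-6,18] → .  [on edge]
    (6,4)@(13, 9): e=[-12,0,24] → .  [on edge]
  covered (2 px):
    . . . . . . . . . . .
    . . . X . . . . . . .
    . . . . X . . . . . .
    . . . . . . . . . . .
    . . . . . . . . . . .

Answer: [[3,1],[4,2]]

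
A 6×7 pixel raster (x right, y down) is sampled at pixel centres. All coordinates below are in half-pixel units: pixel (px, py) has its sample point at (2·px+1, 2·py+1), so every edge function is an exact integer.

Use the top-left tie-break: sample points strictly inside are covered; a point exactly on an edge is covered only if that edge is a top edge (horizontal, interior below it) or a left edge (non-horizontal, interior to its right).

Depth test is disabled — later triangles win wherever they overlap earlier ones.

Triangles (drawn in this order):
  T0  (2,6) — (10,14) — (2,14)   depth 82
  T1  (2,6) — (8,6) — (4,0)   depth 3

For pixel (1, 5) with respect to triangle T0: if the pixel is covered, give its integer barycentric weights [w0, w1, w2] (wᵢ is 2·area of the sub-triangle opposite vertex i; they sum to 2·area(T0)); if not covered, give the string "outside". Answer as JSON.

T0:
  2·area = 64
  edge (2, 6)→(10, 14): d=(8,8) right/bottom  bias=-1
  edge (10, 14)→(2, 14): d=(-8,0) right/bottom  bias=-1
  edge (2, 14)→(2, 6): d=(0,-8) top-left  bias=+0
    (0,2)@(1, 5): e=[0,72,-8] → ·  [on edge]
    (1,3)@(3, 7): e=[0,56,8] → ·  [on edge]
    (1,4)@(3, 9): e=[16,40,8] → #
    (2,4)@(5, 9): e=[0,40,24] → ·  [on edge]
    (1,5)@(3, 11): e=[32,24,8] → #
    (2,5)@(5, 11): e=[16,24,24] → #
    (3,5)@(7, 11): e=[0,24,40] → ·  [on edge]
    (1,6)@(3, 13): e=[48,8,8] → #
    (3,6)@(7, 13): e=[16,8,40] → #
    (4,6)@(9, 13): e=[0,8,56] → ·  [on edge]
  covered (6 px):
    · · · · · ·
    · · · · · ·
    · · · · · ·
    · · · · · ·
    · # · · · ·
    · # # · · ·
    · # # # · ·
T1:
  2·area = 36  (B↔C swapped to make it positive)
  edge (2, 6)→(4, 0): d=(2,-6) top-left  bias=+0
  edge (4, 0)→(8, 6): d=(4,6) right/bottom  bias=-1
  edge (8, 6)→(2, 6): d=(-6,0) right/bottom  bias=-1
    (1,1)@(3, 3): e=[0,18,18] → #  [on edge]
    (2,1)@(5, 3): e=[12,6,18] → #
    (3,1)@(7, 3): e=[24,-6,18] → ·
    (1,2)@(3, 5): e=[4,26,6] → #
    (3,2)@(7, 5): e=[28,2,6] → #
    (4,2)@(9, 5): e=[40,-10,6] → ·
    (1,3)@(3, 7): e=[8,34,-6] → ·
    (2,3)@(5, 7): e=[20,22,-6] → ·
    (3,3)@(7, 7): e=[32,10,-6] → ·
    (0,4)@(1, 9): e=[0,54,-18] → ·  [on edge]
  covered (5 px):
    · · · · · ·
    · # # · · ·
    · # # # · ·
    · · · · · ·
    · · · · · ·
    · · · · · ·
    · · · · · ·

Final: [24,8,32]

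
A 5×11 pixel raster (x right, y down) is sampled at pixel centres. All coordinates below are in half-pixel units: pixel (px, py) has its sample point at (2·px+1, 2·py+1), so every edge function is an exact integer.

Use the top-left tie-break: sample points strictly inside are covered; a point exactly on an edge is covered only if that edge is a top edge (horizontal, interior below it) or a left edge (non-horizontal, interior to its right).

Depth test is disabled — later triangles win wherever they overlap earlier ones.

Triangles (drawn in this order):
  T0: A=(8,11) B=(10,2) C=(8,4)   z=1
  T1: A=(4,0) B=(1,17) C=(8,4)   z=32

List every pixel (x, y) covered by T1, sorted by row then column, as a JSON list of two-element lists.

T0:
  2·area = 14  (B↔C swapped to make it positive)
  edge (8, 11)→(8, 4): d=(0,-7) top-left  bias=+0
  edge (8, 4)→(10, 2): d=(2,-2) top-left  bias=+0
  edge (10, 2)→(8, 11): d=(-2,9) right/bottom  bias=-1
    (4,1)@(9, 3): e=[7,0,7] → X  [on edge]
    (3,2)@(7, 5): e=[-7,0,21] → .  [on edge]
    (4,2)@(9, 5): e=[7,4,3] → X
    (2,3)@(5, 7): e=[-21,0,35] → .  [on edge]
    (4,3)@(9, 7): e=[7,8,-1] → .
    (1,4)@(3, 9): e=[-35,0,49] → .  [on edge]
    (0,5)@(1, 11): e=[-49,0,63] → .  [on edge]
  covered (2 px):
    . . . . .
    . . . . X
    . . . . X
    . . . . .
    . . . . .
    . . . . .
    . . . . .
    . . . . .
    . . . . .
    . . . . .
    . . . . .
T1:
  2·area = 80  (B↔C swapped to make it positive)
  edge (4, 0)→(8, 4): d=(4,4) right/bottom  bias=-1
  edge (8, 4)→(1, 17): d=(-7,13) right/bottom  bias=-1
  edge (1, 17)→(4, 0): d=(3,-17) top-left  bias=+0
    (2,0)@(5, 1): e=[0,60,20] → .  [on edge]
    (2,1)@(5, 3): e=[8,46,26] → X
    (3,1)@(7, 3): e=[0,20,60] → .  [on edge]
    (2,2)@(5, 5): e=[16,32,32] → X
    (3,2)@(7, 5): e=[8,6,66] → X
    (4,2)@(9, 5): e=[0,-20,100] → .  [on edge]
    (1,3)@(3, 7): e=[32,44,4] → X
    (3,3)@(7, 7): e=[16,-8,72] → .
    (1,4)@(3, 9): e=[40,30,10] → X
    (3,4)@(7, 9): e=[24,-22,78] → .
    (1,5)@(3, 11): e=[48,16,16] → X
    (2,5)@(5, 11): e=[40,-10,50] → .
    (0,8)@(1, 17): e=[80,0,0] → .  [on edge]
  covered (9 px):
    . . . . .
    . . X . .
    . . X X .
    . X X . .
    . X X . .
    . X . . .
    . X . . .
    . . . . .
    . . . . .
    . . . . .
    . . . . .

Answer: [[2,1],[2,2],[3,2],[1,3],[2,3],[1,4],[2,4],[1,5],[1,6]]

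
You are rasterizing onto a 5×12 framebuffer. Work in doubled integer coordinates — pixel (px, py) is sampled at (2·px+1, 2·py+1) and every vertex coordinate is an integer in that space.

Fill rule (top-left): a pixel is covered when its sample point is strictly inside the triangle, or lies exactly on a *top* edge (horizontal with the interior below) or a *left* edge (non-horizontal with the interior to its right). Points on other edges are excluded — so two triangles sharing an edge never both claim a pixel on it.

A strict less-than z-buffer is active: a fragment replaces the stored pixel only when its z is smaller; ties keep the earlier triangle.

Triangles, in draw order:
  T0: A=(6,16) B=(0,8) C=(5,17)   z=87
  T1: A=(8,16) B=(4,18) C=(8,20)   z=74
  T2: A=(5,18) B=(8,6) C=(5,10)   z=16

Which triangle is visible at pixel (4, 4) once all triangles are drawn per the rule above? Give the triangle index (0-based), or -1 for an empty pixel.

T0:
  2·area = 14  (B↔C swapped to make it positive)
  edge (6, 16)→(5, 17): d=(-1,1) right/bottom  bias=-1
  edge (5, 17)→(0, 8): d=(-5,-9) top-left  bias=+0
  edge (0, 8)→(6, 16): d=(6,8) right/bottom  bias=-1
    (1,6)@(3, 13): e=[6,2,6] → X
    (2,6)@(5, 13): e=[4,20,-10] → .
    (4,6)@(9, 13): e=[0,56,-42] → .  [on edge]
    (1,7)@(3, 15): e=[4,-8,18] → .
    (2,7)@(5, 15): e=[2,10,2] → X
    (3,7)@(7, 15): e=[0,28,-14] → .  [on edge]
    (2,8)@(5, 17): e=[0,0,14] → .  [on edge]
    (1,9)@(3, 19): e=[0,-28,42] → .  [on edge]
    (0,10)@(1, 21): e=[0,-56,70] → .  [on edge]
  covered (2 px):
    . . . . .
    . . . . .
    . . . . .
    . . . . .
    . . . . .
    . . . . .
    . X . . .
    . . X . .
    . . . . .
    . . . . .
    . . . . .
    . . . . .
T1:
  2·area = 16  (B↔C swapped to make it positive)
  edge (8, 16)→(8, 20): d=(0,4) right/bottom  bias=-1
  edge (8, 20)→(4, 18): d=(-4,-2) top-left  bias=+0
  edge (4, 18)→(8, 16): d=(4,-2) top-left  bias=+0
    (3,8)@(7, 17): e=[4,10,2] → X
    (4,8)@(9, 17): e=[-4,14,6] → .
    (3,9)@(7, 19): e=[4,2,10] → X
    (4,9)@(9, 19): e=[-4,6,14] → .
    (3,10)@(7, 21): e=[4,-6,18] → .
  covered (2 px):
    . . . . .
    . . . . .
    . . . . .
    . . . . .
    . . . . .
    . . . . .
    . . . . .
    . . . . .
    . . . X .
    . . . X .
    . . . . .
    . . . . .
T2:
  2·area = 24  (B↔C swapped to make it positive)
  edge (5, 18)→(5, 10): d=(0,-8) top-left  bias=+0
  edge (5, 10)→(8, 6): d=(3,-4) top-left  bias=+0
  edge (8, 6)→(5, 18): d=(-3,12) right/bottom  bias=-1
    (2,0)@(5, 1): e=[0,-27,51] → .  [on edge]
    (2,1)@(5, 3): e=[0,-21,45] → .  [on edge]
    (2,2)@(5, 5): e=[0,-15,39] → .  [on edge]
    (2,3)@(5, 7): e=[0,-9,33] → .  [on edge]
    (2,4)@(5, 9): e=[0,-3,27] → .  [on edge]
    (3,4)@(7, 9): e=[16,5,3] → X
    (4,4)@(9, 9): e=[32,13,-21] → .
    (2,5)@(5, 11): e=[0,3,21] → X  [on edge]
    (3,5)@(7, 11): e=[16,11,-3] → .
    (2,6)@(5, 13): e=[0,9,15] → X  [on edge]
    (3,6)@(7, 13): e=[16,17,-9] → .
    (2,7)@(5, 15): e=[0,15,9] → X  [on edge]
    (2,8)@(5, 17): e=[0,21,3] → X  [on edge]
    (2,9)@(5, 19): e=[0,27,-3] → .  [on edge]
    (2,10)@(5, 21): e=[0,33,-9] → .  [on edge]
    (2,11)@(5, 23): e=[0,39,-15] → .  [on edge]
  covered (5 px):
    . . . . .
    . . . . .
    . . . . .
    . . . . .
    . . . X .
    . . X . .
    . . X . .
    . . X . .
    . . X . .
    . . . . .
    . . . . .
    . . . . .

Z-buffer (winner per pixel, '.' = empty):
  . . . . .
  . . . . .
  . . . . .
  . . . . .
  . . . 2 .
  . . 2 . .
  . 0 2 . .
  . . 2 . .
  . . 2 1 .
  . . . 1 .
  . . . . .
  . . . . .

Answer: -1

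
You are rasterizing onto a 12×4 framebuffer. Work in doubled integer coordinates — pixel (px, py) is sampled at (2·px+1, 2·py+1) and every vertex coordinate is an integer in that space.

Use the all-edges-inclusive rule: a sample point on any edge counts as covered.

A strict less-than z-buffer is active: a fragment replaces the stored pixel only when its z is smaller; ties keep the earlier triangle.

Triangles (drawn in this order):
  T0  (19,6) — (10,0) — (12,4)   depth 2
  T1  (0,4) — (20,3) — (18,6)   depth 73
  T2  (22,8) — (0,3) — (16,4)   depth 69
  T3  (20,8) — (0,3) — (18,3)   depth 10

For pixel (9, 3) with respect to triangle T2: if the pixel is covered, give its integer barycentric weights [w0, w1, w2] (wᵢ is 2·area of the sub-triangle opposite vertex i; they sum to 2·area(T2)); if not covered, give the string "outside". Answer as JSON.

T0:
  2·area = 24  (B↔C swapped to make it positive)
  edge (19, 6)→(12, 4): d=(-7,-2) inclusive
  edge (12, 4)→(10, 0): d=(-2,-4) inclusive
  edge (10, 0)→(19, 6): d=(9,6) inclusive
    (5,0)@(11, 1): e=[19,2,3] → #
    (6,0)@(13, 1): e=[23,10,-9] → ·
    (5,1)@(11, 3): e=[5,-2,21] → ·
    (6,1)@(13, 3): e=[9,6,9] → #
    (7,1)@(15, 3): e=[13,14,-3] → ·
    (6,2)@(13, 5): e=[-5,2,27] → ·
    (8,2)@(17, 5): e=[3,18,3] → #
    (9,2)@(19, 5): e=[7,26,-9] → ·
    (8,3)@(17, 7): e=[-11,14,21] → ·
  covered (3 px):
    · · · · · # · · · · · ·
    · · · · · · # · · · · ·
    · · · · · · · · # · · ·
    · · · · · · · · · · · ·
T1:
  2·area = 58
  edge (0, 4)→(20, 3): d=(20,-1) inclusive
  edge (20, 3)→(18, 6): d=(-2,3) inclusive
  edge (18, 6)→(0, 4): d=(-18,-2) inclusive
    (4,2)@(9, 5): e=[29,29,0] → #  [on edge]
    (5,2)@(11, 5): e=[31,23,4] → #
    (6,2)@(13, 5): e=[33,17,8] → #
    (7,2)@(15, 5): e=[35,11,12] → #
    (8,2)@(17, 5): e=[37,5,16] → #
    (9,2)@(19, 5): e=[39,-1,20] → ·
    (4,3)@(9, 7): e=[69,25,-36] → ·
    (5,3)@(11, 7): e=[71,19,-32] → ·
    (6,3)@(13, 7): e=[73,13,-28] → ·
    (7,3)@(15, 7): e=[75,7,-24] → ·
    (8,3)@(17, 7): e=[77,1,-20] → ·
  covered (5 px):
    · · · · · · · · · · · ·
    · · · · · · · · · · · ·
    · · · · # # # # # · · ·
    · · · · · · · · · · · ·
T2:
  2·area = 58
  edge (22, 8)→(0, 3): d=(-22,-5) inclusive
  edge (0, 3)→(16, 4): d=(16,1) inclusive
  edge (16, 4)→(22, 8): d=(6,4) inclusive
    (4,2)@(9, 5): e=[1,23,34] → #
    (5,2)@(11, 5): e=[11,21,26] → #
    (6,2)@(13, 5): e=[21,19,18] → #
    (7,2)@(15, 5): e=[31,17,10] → #
    (8,2)@(17, 5): e=[41,15,2] → #
    (9,2)@(19, 5): e=[51,13,-6] → ·
    (4,3)@(9, 7): e=[-43,55,46] → ·
    (5,3)@(11, 7): e=[-33,53,38] → ·
    (6,3)@(13, 7): e=[-23,51,30] → ·
    (7,3)@(15, 7): e=[-13,49,22] → ·
    (8,3)@(17, 7): e=[-3,47,14] → ·
    (9,3)@(19, 7): e=[7,45,6] → #
  covered (6 px):
    · · · · · · · · · · · ·
    · · · · · · · · · · · ·
    · · · · # # # # # · · ·
    · · · · · · · · · # · ·
T3:
  2·area = 90
  edge (20, 8)→(0, 3): d=(-20,-5) inclusive
  edge (0, 3)→(18, 3): d=(18,0) inclusive
  edge (18, 3)→(20, 8): d=(2,5) inclusive
    (0,1)@(1, 3): e=[5,0,85] → #  [on edge]
    (1,1)@(3, 3): e=[15,0,75] → #  [on edge]
    (2,1)@(5, 3): e=[25,0,65] → #  [on edge]
    (3,1)@(7, 3): e=[35,0,55] → #  [on edge]
    (4,1)@(9, 3): e=[45,0,45] → #  [on edge]
    (5,1)@(11, 3): e=[55,0,35] → #  [on edge]
    (6,1)@(13, 3): e=[65,0,25] → #  [on edge]
    (7,1)@(15, 3): e=[75,0,15] → #  [on edge]
    (8,1)@(17, 3): e=[85,0,5] → #  [on edge]
    (9,1)@(19, 3): e=[95,0,-5] → ·  [on edge]
    (10,1)@(21, 3): e=[105,0,-15] → ·  [on edge]
    (11,1)@(23, 3): e=[115,0,-25] → ·  [on edge]
  covered (16 px):
    · · · · · · · · · · · ·
    # # # # # # # # # · · ·
    · · · · # # # # # · · ·
    · · · · · · · · # # · ·

Answer: [45,6,7]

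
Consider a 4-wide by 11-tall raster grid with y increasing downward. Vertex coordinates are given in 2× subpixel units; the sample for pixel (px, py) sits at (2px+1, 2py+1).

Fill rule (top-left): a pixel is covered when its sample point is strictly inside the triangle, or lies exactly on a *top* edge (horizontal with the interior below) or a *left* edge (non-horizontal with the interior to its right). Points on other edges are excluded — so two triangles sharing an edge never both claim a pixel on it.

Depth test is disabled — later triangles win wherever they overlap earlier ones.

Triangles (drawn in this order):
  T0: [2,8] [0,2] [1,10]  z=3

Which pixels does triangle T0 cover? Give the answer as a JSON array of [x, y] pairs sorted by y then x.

T0:
  2·area = 10  (B↔C swapped to make it positive)
  edge (2, 8)→(1, 10): d=(-1,2) right/bottom  bias=-1
  edge (1, 10)→(0, 2): d=(-1,-8) top-left  bias=+0
  edge (0, 2)→(2, 8): d=(2,6) right/bottom  bias=-1
    (0,2)@(1, 5): e=[5,5,0] → ·  [on edge]
    (0,3)@(1, 7): e=[3,3,4] → █
    (1,3)@(3, 7): e=[-1,19,-8] → ·
    (0,4)@(1, 9): e=[1,1,8] → █
    (1,4)@(3, 9): e=[-3,17,-4] → ·
    (0,5)@(1, 11): e=[-1,-1,12] → ·
    (1,5)@(3, 11): e=[-5,15,0] → ·  [on edge]
    (2,8)@(5, 17): e=[-15,25,0] → ·  [on edge]
  covered (2 px):
    · · · ·
    · · · ·
    · · · ·
    █ · · ·
    █ · · ·
    · · · ·
    · · · ·
    · · · ·
    · · · ·
    · · · ·
    · · · ·

Answer: [[0,3],[0,4]]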